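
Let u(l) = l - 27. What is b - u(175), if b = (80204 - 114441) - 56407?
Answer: -90792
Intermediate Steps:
u(l) = -27 + l
b = -90644 (b = -34237 - 56407 = -90644)
b - u(175) = -90644 - (-27 + 175) = -90644 - 1*148 = -90644 - 148 = -90792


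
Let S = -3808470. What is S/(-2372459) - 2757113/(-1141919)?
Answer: 10890101804797/2709156008821 ≈ 4.0197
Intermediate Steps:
S/(-2372459) - 2757113/(-1141919) = -3808470/(-2372459) - 2757113/(-1141919) = -3808470*(-1/2372459) - 2757113*(-1/1141919) = 3808470/2372459 + 2757113/1141919 = 10890101804797/2709156008821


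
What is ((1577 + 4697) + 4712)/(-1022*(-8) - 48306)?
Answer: -5493/20065 ≈ -0.27376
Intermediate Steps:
((1577 + 4697) + 4712)/(-1022*(-8) - 48306) = (6274 + 4712)/(8176 - 48306) = 10986/(-40130) = 10986*(-1/40130) = -5493/20065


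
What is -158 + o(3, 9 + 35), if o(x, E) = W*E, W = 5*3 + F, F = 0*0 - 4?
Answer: 326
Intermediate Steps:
F = -4 (F = 0 - 4 = -4)
W = 11 (W = 5*3 - 4 = 15 - 4 = 11)
o(x, E) = 11*E
-158 + o(3, 9 + 35) = -158 + 11*(9 + 35) = -158 + 11*44 = -158 + 484 = 326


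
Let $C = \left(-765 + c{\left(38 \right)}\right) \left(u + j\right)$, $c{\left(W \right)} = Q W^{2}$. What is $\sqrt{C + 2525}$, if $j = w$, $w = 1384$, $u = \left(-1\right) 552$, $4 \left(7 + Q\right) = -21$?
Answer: $i \sqrt{15351203} \approx 3918.1 i$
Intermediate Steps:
$Q = - \frac{49}{4}$ ($Q = -7 + \frac{1}{4} \left(-21\right) = -7 - \frac{21}{4} = - \frac{49}{4} \approx -12.25$)
$c{\left(W \right)} = - \frac{49 W^{2}}{4}$
$u = -552$
$j = 1384$
$C = -15353728$ ($C = \left(-765 - \frac{49 \cdot 38^{2}}{4}\right) \left(-552 + 1384\right) = \left(-765 - 17689\right) 832 = \left(-18454\right) 832 = -15353728$)
$\sqrt{C + 2525} = \sqrt{-15353728 + 2525} = \sqrt{-15351203} = i \sqrt{15351203}$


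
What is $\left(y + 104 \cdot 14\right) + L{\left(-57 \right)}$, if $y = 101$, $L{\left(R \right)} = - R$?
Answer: $1614$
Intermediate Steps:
$\left(y + 104 \cdot 14\right) + L{\left(-57 \right)} = \left(101 + 104 \cdot 14\right) - -57 = \left(101 + 1456\right) + 57 = 1557 + 57 = 1614$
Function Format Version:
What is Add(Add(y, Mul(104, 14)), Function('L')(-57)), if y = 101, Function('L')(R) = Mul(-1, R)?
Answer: 1614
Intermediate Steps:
Add(Add(y, Mul(104, 14)), Function('L')(-57)) = Add(Add(101, Mul(104, 14)), Mul(-1, -57)) = Add(Add(101, 1456), 57) = Add(1557, 57) = 1614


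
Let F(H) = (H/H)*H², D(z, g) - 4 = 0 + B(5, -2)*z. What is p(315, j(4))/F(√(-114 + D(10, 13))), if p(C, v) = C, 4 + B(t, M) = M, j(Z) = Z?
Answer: -63/34 ≈ -1.8529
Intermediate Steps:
B(t, M) = -4 + M
D(z, g) = 4 - 6*z (D(z, g) = 4 + (0 + (-4 - 2)*z) = 4 + (0 - 6*z) = 4 - 6*z)
F(H) = H² (F(H) = 1*H² = H²)
p(315, j(4))/F(√(-114 + D(10, 13))) = 315/((√(-114 + (4 - 6*10)))²) = 315/((√(-114 + (4 - 60)))²) = 315/((√(-114 - 56))²) = 315/((√(-170))²) = 315/((I*√170)²) = 315/(-170) = 315*(-1/170) = -63/34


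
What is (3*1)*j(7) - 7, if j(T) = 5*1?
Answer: 8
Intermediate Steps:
j(T) = 5
(3*1)*j(7) - 7 = (3*1)*5 - 7 = 3*5 - 7 = 15 - 7 = 8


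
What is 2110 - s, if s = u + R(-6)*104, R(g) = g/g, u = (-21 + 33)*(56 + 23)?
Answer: 1058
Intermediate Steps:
u = 948 (u = 12*79 = 948)
R(g) = 1
s = 1052 (s = 948 + 1*104 = 948 + 104 = 1052)
2110 - s = 2110 - 1*1052 = 2110 - 1052 = 1058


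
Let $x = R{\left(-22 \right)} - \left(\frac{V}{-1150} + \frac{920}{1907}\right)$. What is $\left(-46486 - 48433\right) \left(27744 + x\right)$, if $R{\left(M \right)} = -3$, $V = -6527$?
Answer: $- \frac{5773343295295059}{2193050} \approx -2.6326 \cdot 10^{9}$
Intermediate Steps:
$x = - \frac{20084139}{2193050}$ ($x = -3 - \left(- \frac{6527}{-1150} + \frac{920}{1907}\right) = -3 - \left(\left(-6527\right) \left(- \frac{1}{1150}\right) + 920 \cdot \frac{1}{1907}\right) = -3 - \left(\frac{6527}{1150} + \frac{920}{1907}\right) = -3 - \frac{13504989}{2193050} = - \frac{20084139}{2193050} \approx -9.1581$)
$\left(-46486 - 48433\right) \left(27744 + x\right) = \left(-46486 - 48433\right) \left(27744 - \frac{20084139}{2193050}\right) = \left(-94919\right) \frac{60823895061}{2193050} = - \frac{5773343295295059}{2193050}$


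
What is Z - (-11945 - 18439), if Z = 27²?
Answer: 31113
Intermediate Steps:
Z = 729
Z - (-11945 - 18439) = 729 - (-11945 - 18439) = 729 - 1*(-30384) = 729 + 30384 = 31113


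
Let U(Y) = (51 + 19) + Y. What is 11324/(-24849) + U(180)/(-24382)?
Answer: -141157009/302934159 ≈ -0.46597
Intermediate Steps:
U(Y) = 70 + Y
11324/(-24849) + U(180)/(-24382) = 11324/(-24849) + (70 + 180)/(-24382) = 11324*(-1/24849) + 250*(-1/24382) = -11324/24849 - 125/12191 = -141157009/302934159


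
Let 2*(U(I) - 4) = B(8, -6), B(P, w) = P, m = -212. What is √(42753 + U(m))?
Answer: √42761 ≈ 206.79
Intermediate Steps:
U(I) = 8 (U(I) = 4 + (½)*8 = 4 + 4 = 8)
√(42753 + U(m)) = √(42753 + 8) = √42761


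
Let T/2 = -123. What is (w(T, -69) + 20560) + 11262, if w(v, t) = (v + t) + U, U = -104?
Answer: 31403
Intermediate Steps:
T = -246 (T = 2*(-123) = -246)
w(v, t) = -104 + t + v (w(v, t) = (v + t) - 104 = (t + v) - 104 = -104 + t + v)
(w(T, -69) + 20560) + 11262 = ((-104 - 69 - 246) + 20560) + 11262 = (-419 + 20560) + 11262 = 20141 + 11262 = 31403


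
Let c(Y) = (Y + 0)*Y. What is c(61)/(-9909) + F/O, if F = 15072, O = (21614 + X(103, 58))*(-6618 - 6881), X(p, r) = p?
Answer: -121221050999/322766719083 ≈ -0.37557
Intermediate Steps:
c(Y) = Y² (c(Y) = Y*Y = Y²)
O = -293157783 (O = (21614 + 103)*(-6618 - 6881) = 21717*(-13499) = -293157783)
c(61)/(-9909) + F/O = 61²/(-9909) + 15072/(-293157783) = 3721*(-1/9909) + 15072*(-1/293157783) = -3721/9909 - 5024/97719261 = -121221050999/322766719083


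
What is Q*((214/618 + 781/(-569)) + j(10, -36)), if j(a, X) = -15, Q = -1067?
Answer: 3006550987/175821 ≈ 17100.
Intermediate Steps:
Q*((214/618 + 781/(-569)) + j(10, -36)) = -1067*((214/618 + 781/(-569)) - 15) = -1067*((214*(1/618) + 781*(-1/569)) - 15) = -1067*((107/309 - 781/569) - 15) = -1067*(-180446/175821 - 15) = -1067*(-2817761/175821) = 3006550987/175821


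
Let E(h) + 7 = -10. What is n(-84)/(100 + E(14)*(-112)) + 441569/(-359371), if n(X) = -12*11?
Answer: -77695104/60014957 ≈ -1.2946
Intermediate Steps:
E(h) = -17 (E(h) = -7 - 10 = -17)
n(X) = -132
n(-84)/(100 + E(14)*(-112)) + 441569/(-359371) = -132/(100 - 17*(-112)) + 441569/(-359371) = -132/(100 + 1904) + 441569*(-1/359371) = -132/2004 - 441569/359371 = -132*1/2004 - 441569/359371 = -11/167 - 441569/359371 = -77695104/60014957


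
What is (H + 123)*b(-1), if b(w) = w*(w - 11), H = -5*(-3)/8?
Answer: 2997/2 ≈ 1498.5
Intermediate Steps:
H = 15/8 (H = 15*(⅛) = 15/8 ≈ 1.8750)
b(w) = w*(-11 + w)
(H + 123)*b(-1) = (15/8 + 123)*(-(-11 - 1)) = 999*(-1*(-12))/8 = (999/8)*12 = 2997/2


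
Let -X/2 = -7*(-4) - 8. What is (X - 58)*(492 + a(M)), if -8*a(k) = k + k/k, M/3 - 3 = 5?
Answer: -191639/4 ≈ -47910.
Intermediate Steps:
M = 24 (M = 9 + 3*5 = 9 + 15 = 24)
X = -40 (X = -2*(-7*(-4) - 8) = -2*(28 - 8) = -2*20 = -40)
a(k) = -1/8 - k/8 (a(k) = -(k + k/k)/8 = -(k + 1)/8 = -(1 + k)/8 = -1/8 - k/8)
(X - 58)*(492 + a(M)) = (-40 - 58)*(492 + (-1/8 - 1/8*24)) = -98*(492 + (-1/8 - 3)) = -98*(492 - 25/8) = -98*3911/8 = -191639/4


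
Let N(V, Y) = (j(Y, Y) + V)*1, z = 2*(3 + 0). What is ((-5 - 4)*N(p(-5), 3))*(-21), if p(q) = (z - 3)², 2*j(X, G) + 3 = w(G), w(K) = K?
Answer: 1701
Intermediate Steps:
j(X, G) = -3/2 + G/2
z = 6 (z = 2*3 = 6)
p(q) = 9 (p(q) = (6 - 3)² = 3² = 9)
N(V, Y) = -3/2 + V + Y/2 (N(V, Y) = ((-3/2 + Y/2) + V)*1 = (-3/2 + V + Y/2)*1 = -3/2 + V + Y/2)
((-5 - 4)*N(p(-5), 3))*(-21) = ((-5 - 4)*(-3/2 + 9 + (½)*3))*(-21) = -9*(-3/2 + 9 + 3/2)*(-21) = -9*9*(-21) = -81*(-21) = 1701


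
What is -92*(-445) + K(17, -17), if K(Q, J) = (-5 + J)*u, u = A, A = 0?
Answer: 40940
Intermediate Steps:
u = 0
K(Q, J) = 0 (K(Q, J) = (-5 + J)*0 = 0)
-92*(-445) + K(17, -17) = -92*(-445) + 0 = 40940 + 0 = 40940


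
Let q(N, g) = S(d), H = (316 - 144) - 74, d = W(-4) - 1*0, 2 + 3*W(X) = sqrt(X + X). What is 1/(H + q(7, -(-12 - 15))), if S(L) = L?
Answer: 73/7106 - I*sqrt(2)/14212 ≈ 0.010273 - 9.9508e-5*I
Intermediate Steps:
W(X) = -2/3 + sqrt(2)*sqrt(X)/3 (W(X) = -2/3 + sqrt(X + X)/3 = -2/3 + sqrt(2*X)/3 = -2/3 + (sqrt(2)*sqrt(X))/3 = -2/3 + sqrt(2)*sqrt(X)/3)
d = -2/3 + 2*I*sqrt(2)/3 (d = (-2/3 + sqrt(2)*sqrt(-4)/3) - 1*0 = (-2/3 + sqrt(2)*(2*I)/3) + 0 = (-2/3 + 2*I*sqrt(2)/3) + 0 = -2/3 + 2*I*sqrt(2)/3 ≈ -0.66667 + 0.94281*I)
H = 98 (H = 172 - 74 = 98)
q(N, g) = -2/3 + 2*I*sqrt(2)/3
1/(H + q(7, -(-12 - 15))) = 1/(98 + (-2/3 + 2*I*sqrt(2)/3)) = 1/(292/3 + 2*I*sqrt(2)/3)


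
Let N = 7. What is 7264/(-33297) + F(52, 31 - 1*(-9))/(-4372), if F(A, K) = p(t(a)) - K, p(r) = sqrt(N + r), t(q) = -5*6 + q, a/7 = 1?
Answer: -7606582/36393621 - I/1093 ≈ -0.20901 - 0.00091491*I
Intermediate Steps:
a = 7 (a = 7*1 = 7)
t(q) = -30 + q
p(r) = sqrt(7 + r)
F(A, K) = -K + 4*I (F(A, K) = sqrt(7 + (-30 + 7)) - K = sqrt(7 - 23) - K = sqrt(-16) - K = 4*I - K = -K + 4*I)
7264/(-33297) + F(52, 31 - 1*(-9))/(-4372) = 7264/(-33297) + (-(31 - 1*(-9)) + 4*I)/(-4372) = 7264*(-1/33297) + (-(31 + 9) + 4*I)*(-1/4372) = -7264/33297 + (-1*40 + 4*I)*(-1/4372) = -7264/33297 + (-40 + 4*I)*(-1/4372) = -7264/33297 + (10/1093 - I/1093) = -7606582/36393621 - I/1093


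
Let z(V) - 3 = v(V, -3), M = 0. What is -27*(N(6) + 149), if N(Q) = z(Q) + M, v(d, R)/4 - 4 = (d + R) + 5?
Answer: -5400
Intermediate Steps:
v(d, R) = 36 + 4*R + 4*d (v(d, R) = 16 + 4*((d + R) + 5) = 16 + 4*((R + d) + 5) = 16 + 4*(5 + R + d) = 16 + (20 + 4*R + 4*d) = 36 + 4*R + 4*d)
z(V) = 27 + 4*V (z(V) = 3 + (36 + 4*(-3) + 4*V) = 3 + (36 - 12 + 4*V) = 3 + (24 + 4*V) = 27 + 4*V)
N(Q) = 27 + 4*Q (N(Q) = (27 + 4*Q) + 0 = 27 + 4*Q)
-27*(N(6) + 149) = -27*((27 + 4*6) + 149) = -27*((27 + 24) + 149) = -27*(51 + 149) = -27*200 = -5400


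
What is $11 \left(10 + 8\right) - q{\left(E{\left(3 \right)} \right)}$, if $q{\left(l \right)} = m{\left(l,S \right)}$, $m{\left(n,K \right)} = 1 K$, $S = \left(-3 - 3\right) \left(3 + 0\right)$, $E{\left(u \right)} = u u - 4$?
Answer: $216$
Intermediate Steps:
$E{\left(u \right)} = -4 + u^{2}$ ($E{\left(u \right)} = u^{2} - 4 = -4 + u^{2}$)
$S = -18$ ($S = \left(-6\right) 3 = -18$)
$m{\left(n,K \right)} = K$
$q{\left(l \right)} = -18$
$11 \left(10 + 8\right) - q{\left(E{\left(3 \right)} \right)} = 11 \left(10 + 8\right) - -18 = 11 \cdot 18 + 18 = 198 + 18 = 216$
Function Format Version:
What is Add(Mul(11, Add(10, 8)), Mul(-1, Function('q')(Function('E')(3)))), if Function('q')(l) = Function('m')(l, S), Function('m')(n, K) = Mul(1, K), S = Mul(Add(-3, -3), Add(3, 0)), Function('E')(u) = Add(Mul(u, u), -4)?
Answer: 216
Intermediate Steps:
Function('E')(u) = Add(-4, Pow(u, 2)) (Function('E')(u) = Add(Pow(u, 2), -4) = Add(-4, Pow(u, 2)))
S = -18 (S = Mul(-6, 3) = -18)
Function('m')(n, K) = K
Function('q')(l) = -18
Add(Mul(11, Add(10, 8)), Mul(-1, Function('q')(Function('E')(3)))) = Add(Mul(11, Add(10, 8)), Mul(-1, -18)) = Add(Mul(11, 18), 18) = Add(198, 18) = 216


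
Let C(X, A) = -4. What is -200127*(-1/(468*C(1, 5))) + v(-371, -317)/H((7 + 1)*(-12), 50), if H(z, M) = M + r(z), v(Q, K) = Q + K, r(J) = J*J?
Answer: -309277453/2890992 ≈ -106.98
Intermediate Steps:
r(J) = J²
v(Q, K) = K + Q
H(z, M) = M + z²
-200127*(-1/(468*C(1, 5))) + v(-371, -317)/H((7 + 1)*(-12), 50) = -200127/(-4*78*(-6)) + (-317 - 371)/(50 + ((7 + 1)*(-12))²) = -200127/((-312*(-6))) - 688/(50 + (8*(-12))²) = -200127/1872 - 688/(50 + (-96)²) = -200127*1/1872 - 688/(50 + 9216) = -66709/624 - 688/9266 = -66709/624 - 688*1/9266 = -66709/624 - 344/4633 = -309277453/2890992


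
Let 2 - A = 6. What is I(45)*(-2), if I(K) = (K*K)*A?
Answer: 16200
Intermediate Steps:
A = -4 (A = 2 - 1*6 = 2 - 6 = -4)
I(K) = -4*K² (I(K) = (K*K)*(-4) = K²*(-4) = -4*K²)
I(45)*(-2) = -4*45²*(-2) = -4*2025*(-2) = -8100*(-2) = 16200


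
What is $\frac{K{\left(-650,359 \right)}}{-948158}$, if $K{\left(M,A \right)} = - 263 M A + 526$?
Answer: $- \frac{30685788}{474079} \approx -64.727$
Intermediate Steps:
$K{\left(M,A \right)} = 526 - 263 A M$ ($K{\left(M,A \right)} = - 263 A M + 526 = 526 - 263 A M$)
$\frac{K{\left(-650,359 \right)}}{-948158} = \frac{526 - 94417 \left(-650\right)}{-948158} = \left(526 + 61371050\right) \left(- \frac{1}{948158}\right) = 61371576 \left(- \frac{1}{948158}\right) = - \frac{30685788}{474079}$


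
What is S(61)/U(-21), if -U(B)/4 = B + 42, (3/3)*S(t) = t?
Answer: -61/84 ≈ -0.72619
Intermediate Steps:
S(t) = t
U(B) = -168 - 4*B (U(B) = -4*(B + 42) = -4*(42 + B) = -168 - 4*B)
S(61)/U(-21) = 61/(-168 - 4*(-21)) = 61/(-168 + 84) = 61/(-84) = 61*(-1/84) = -61/84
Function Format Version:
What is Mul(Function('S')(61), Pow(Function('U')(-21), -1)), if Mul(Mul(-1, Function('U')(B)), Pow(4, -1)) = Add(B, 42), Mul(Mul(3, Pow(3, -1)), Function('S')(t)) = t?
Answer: Rational(-61, 84) ≈ -0.72619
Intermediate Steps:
Function('S')(t) = t
Function('U')(B) = Add(-168, Mul(-4, B)) (Function('U')(B) = Mul(-4, Add(B, 42)) = Mul(-4, Add(42, B)) = Add(-168, Mul(-4, B)))
Mul(Function('S')(61), Pow(Function('U')(-21), -1)) = Mul(61, Pow(Add(-168, Mul(-4, -21)), -1)) = Mul(61, Pow(Add(-168, 84), -1)) = Mul(61, Pow(-84, -1)) = Mul(61, Rational(-1, 84)) = Rational(-61, 84)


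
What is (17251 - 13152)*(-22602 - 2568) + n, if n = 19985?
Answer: -103151845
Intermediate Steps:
(17251 - 13152)*(-22602 - 2568) + n = (17251 - 13152)*(-22602 - 2568) + 19985 = 4099*(-25170) + 19985 = -103171830 + 19985 = -103151845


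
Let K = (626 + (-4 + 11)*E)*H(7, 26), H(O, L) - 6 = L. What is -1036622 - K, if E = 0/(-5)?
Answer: -1056654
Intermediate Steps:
H(O, L) = 6 + L
E = 0 (E = 0*(-⅕) = 0)
K = 20032 (K = (626 + (-4 + 11)*0)*(6 + 26) = (626 + 7*0)*32 = (626 + 0)*32 = 626*32 = 20032)
-1036622 - K = -1036622 - 1*20032 = -1036622 - 20032 = -1056654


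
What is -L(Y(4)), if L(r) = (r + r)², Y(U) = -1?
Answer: -4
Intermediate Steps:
L(r) = 4*r² (L(r) = (2*r)² = 4*r²)
-L(Y(4)) = -4*(-1)² = -4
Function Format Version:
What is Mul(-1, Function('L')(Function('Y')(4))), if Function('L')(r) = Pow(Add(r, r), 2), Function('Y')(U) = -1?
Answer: -4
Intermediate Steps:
Function('L')(r) = Mul(4, Pow(r, 2)) (Function('L')(r) = Pow(Mul(2, r), 2) = Mul(4, Pow(r, 2)))
Mul(-1, Function('L')(Function('Y')(4))) = Mul(-1, Mul(4, Pow(-1, 2))) = Mul(-1, Mul(4, 1)) = Mul(-1, 4) = -4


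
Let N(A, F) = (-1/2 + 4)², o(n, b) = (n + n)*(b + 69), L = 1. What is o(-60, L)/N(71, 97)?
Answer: -4800/7 ≈ -685.71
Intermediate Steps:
o(n, b) = 2*n*(69 + b) (o(n, b) = (2*n)*(69 + b) = 2*n*(69 + b))
N(A, F) = 49/4 (N(A, F) = (-1*½ + 4)² = (-½ + 4)² = (7/2)² = 49/4)
o(-60, L)/N(71, 97) = (2*(-60)*(69 + 1))/(49/4) = (2*(-60)*70)*(4/49) = -8400*4/49 = -4800/7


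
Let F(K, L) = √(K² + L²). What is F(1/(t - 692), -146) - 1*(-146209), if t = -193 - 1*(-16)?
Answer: 146209 + √16097011877/869 ≈ 1.4636e+5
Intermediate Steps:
t = -177 (t = -193 + 16 = -177)
F(1/(t - 692), -146) - 1*(-146209) = √((1/(-177 - 692))² + (-146)²) - 1*(-146209) = √((1/(-869))² + 21316) + 146209 = √((-1/869)² + 21316) + 146209 = √(1/755161 + 21316) + 146209 = √(16097011877/755161) + 146209 = √16097011877/869 + 146209 = 146209 + √16097011877/869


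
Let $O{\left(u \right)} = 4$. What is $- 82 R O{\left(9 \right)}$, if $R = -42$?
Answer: $13776$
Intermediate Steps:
$- 82 R O{\left(9 \right)} = \left(-82\right) \left(-42\right) 4 = 3444 \cdot 4 = 13776$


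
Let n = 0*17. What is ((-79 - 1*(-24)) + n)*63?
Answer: -3465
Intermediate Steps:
n = 0
((-79 - 1*(-24)) + n)*63 = ((-79 - 1*(-24)) + 0)*63 = ((-79 + 24) + 0)*63 = (-55 + 0)*63 = -55*63 = -3465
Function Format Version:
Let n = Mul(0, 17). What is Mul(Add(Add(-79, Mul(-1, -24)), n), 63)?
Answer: -3465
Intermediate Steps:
n = 0
Mul(Add(Add(-79, Mul(-1, -24)), n), 63) = Mul(Add(Add(-79, Mul(-1, -24)), 0), 63) = Mul(Add(Add(-79, 24), 0), 63) = Mul(Add(-55, 0), 63) = Mul(-55, 63) = -3465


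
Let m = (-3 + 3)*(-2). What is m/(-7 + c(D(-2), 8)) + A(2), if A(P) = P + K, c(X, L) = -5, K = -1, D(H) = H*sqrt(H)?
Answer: 1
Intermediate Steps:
D(H) = H**(3/2)
m = 0 (m = 0*(-2) = 0)
A(P) = -1 + P (A(P) = P - 1 = -1 + P)
m/(-7 + c(D(-2), 8)) + A(2) = 0/(-7 - 5) + (-1 + 2) = 0/(-12) + 1 = -1/12*0 + 1 = 0 + 1 = 1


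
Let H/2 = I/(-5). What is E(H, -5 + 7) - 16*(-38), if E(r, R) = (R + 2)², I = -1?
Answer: 624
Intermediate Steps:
H = ⅖ (H = 2*(-1/(-5)) = 2*(-1*(-⅕)) = 2*(⅕) = ⅖ ≈ 0.40000)
E(r, R) = (2 + R)²
E(H, -5 + 7) - 16*(-38) = (2 + (-5 + 7))² - 16*(-38) = (2 + 2)² + 608 = 4² + 608 = 16 + 608 = 624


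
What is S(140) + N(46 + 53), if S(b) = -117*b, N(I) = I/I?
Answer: -16379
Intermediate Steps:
N(I) = 1
S(140) + N(46 + 53) = -117*140 + 1 = -16380 + 1 = -16379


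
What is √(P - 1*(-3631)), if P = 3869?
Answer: 50*√3 ≈ 86.603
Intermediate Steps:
√(P - 1*(-3631)) = √(3869 - 1*(-3631)) = √(3869 + 3631) = √7500 = 50*√3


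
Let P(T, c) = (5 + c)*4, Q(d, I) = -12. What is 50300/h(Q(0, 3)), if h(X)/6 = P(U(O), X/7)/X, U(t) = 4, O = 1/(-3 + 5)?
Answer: -176050/23 ≈ -7654.3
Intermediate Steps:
O = ½ (O = 1/2 = ½ ≈ 0.50000)
P(T, c) = 20 + 4*c
h(X) = 6*(20 + 4*X/7)/X (h(X) = 6*((20 + 4*(X/7))/X) = 6*((20 + 4*X/7)/X) = 6*(20 + 4*X/7)/X)
50300/h(Q(0, 3)) = 50300/(24/7 + 120/(-12)) = 50300/(24/7 + 120*(-1/12)) = 50300/(24/7 - 10) = 50300/(-46/7) = 50300*(-7/46) = -176050/23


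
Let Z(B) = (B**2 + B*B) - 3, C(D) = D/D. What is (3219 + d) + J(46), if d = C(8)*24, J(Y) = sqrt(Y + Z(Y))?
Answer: 3243 + 15*sqrt(19) ≈ 3308.4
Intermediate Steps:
C(D) = 1
Z(B) = -3 + 2*B**2 (Z(B) = (B**2 + B**2) - 3 = 2*B**2 - 3 = -3 + 2*B**2)
J(Y) = sqrt(-3 + Y + 2*Y**2) (J(Y) = sqrt(Y + (-3 + 2*Y**2)) = sqrt(-3 + Y + 2*Y**2))
d = 24 (d = 1*24 = 24)
(3219 + d) + J(46) = (3219 + 24) + sqrt(-3 + 46 + 2*46**2) = 3243 + sqrt(-3 + 46 + 2*2116) = 3243 + sqrt(-3 + 46 + 4232) = 3243 + sqrt(4275) = 3243 + 15*sqrt(19)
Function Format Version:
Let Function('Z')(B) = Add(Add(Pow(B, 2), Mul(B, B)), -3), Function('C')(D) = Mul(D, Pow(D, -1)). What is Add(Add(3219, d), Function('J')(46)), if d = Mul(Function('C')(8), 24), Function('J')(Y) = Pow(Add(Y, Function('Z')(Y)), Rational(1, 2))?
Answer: Add(3243, Mul(15, Pow(19, Rational(1, 2)))) ≈ 3308.4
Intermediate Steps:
Function('C')(D) = 1
Function('Z')(B) = Add(-3, Mul(2, Pow(B, 2))) (Function('Z')(B) = Add(Add(Pow(B, 2), Pow(B, 2)), -3) = Add(Mul(2, Pow(B, 2)), -3) = Add(-3, Mul(2, Pow(B, 2))))
Function('J')(Y) = Pow(Add(-3, Y, Mul(2, Pow(Y, 2))), Rational(1, 2)) (Function('J')(Y) = Pow(Add(Y, Add(-3, Mul(2, Pow(Y, 2)))), Rational(1, 2)) = Pow(Add(-3, Y, Mul(2, Pow(Y, 2))), Rational(1, 2)))
d = 24 (d = Mul(1, 24) = 24)
Add(Add(3219, d), Function('J')(46)) = Add(Add(3219, 24), Pow(Add(-3, 46, Mul(2, Pow(46, 2))), Rational(1, 2))) = Add(3243, Pow(Add(-3, 46, Mul(2, 2116)), Rational(1, 2))) = Add(3243, Pow(Add(-3, 46, 4232), Rational(1, 2))) = Add(3243, Pow(4275, Rational(1, 2))) = Add(3243, Mul(15, Pow(19, Rational(1, 2))))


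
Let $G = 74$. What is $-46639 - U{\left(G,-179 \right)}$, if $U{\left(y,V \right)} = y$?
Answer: $-46713$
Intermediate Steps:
$-46639 - U{\left(G,-179 \right)} = -46639 - 74 = -46713$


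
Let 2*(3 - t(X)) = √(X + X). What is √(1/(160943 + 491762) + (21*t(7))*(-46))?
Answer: √(-1234617021085745 + 205769503623075*√14)/652705 ≈ 33.027*I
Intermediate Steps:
t(X) = 3 - √2*√X/2 (t(X) = 3 - √(X + X)/2 = 3 - √2*√X/2)
√(1/(160943 + 491762) + (21*t(7))*(-46)) = √(1/(160943 + 491762) + (21*(3 - √2*√7/2))*(-46)) = √(1/652705 + (21*(3 - √14/2))*(-46)) = √(1/652705 + (63 - 21*√14/2)*(-46)) = √(1/652705 + (-2898 + 483*√14)) = √(-1891539089/652705 + 483*√14)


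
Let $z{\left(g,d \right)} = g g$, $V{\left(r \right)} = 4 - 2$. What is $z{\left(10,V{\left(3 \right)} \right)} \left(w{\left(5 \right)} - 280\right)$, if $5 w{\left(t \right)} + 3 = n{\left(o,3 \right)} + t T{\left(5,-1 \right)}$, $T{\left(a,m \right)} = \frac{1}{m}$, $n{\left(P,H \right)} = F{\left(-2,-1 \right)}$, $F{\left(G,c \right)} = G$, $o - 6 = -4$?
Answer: $-28200$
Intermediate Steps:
$o = 2$ ($o = 6 - 4 = 2$)
$n{\left(P,H \right)} = -2$
$V{\left(r \right)} = 2$ ($V{\left(r \right)} = 4 - 2 = 2$)
$z{\left(g,d \right)} = g^{2}$
$w{\left(t \right)} = -1 - \frac{t}{5}$ ($w{\left(t \right)} = - \frac{3}{5} + \frac{-2 + \frac{t}{-1}}{5} = - \frac{3}{5} + \frac{-2 + t \left(-1\right)}{5} = - \frac{3}{5} + \frac{-2 - t}{5} = - \frac{3}{5} - \left(\frac{2}{5} + \frac{t}{5}\right) = -1 - \frac{t}{5}$)
$z{\left(10,V{\left(3 \right)} \right)} \left(w{\left(5 \right)} - 280\right) = 10^{2} \left(\left(-1 - 1\right) - 280\right) = 100 \left(\left(-1 - 1\right) - 280\right) = 100 \left(-2 - 280\right) = 100 \left(-282\right) = -28200$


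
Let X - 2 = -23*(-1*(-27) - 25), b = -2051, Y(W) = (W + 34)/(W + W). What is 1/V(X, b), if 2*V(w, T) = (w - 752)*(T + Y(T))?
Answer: 2051/1673825815 ≈ 1.2253e-6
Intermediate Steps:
Y(W) = (34 + W)/(2*W) (Y(W) = (34 + W)/((2*W)) = (34 + W)*(1/(2*W)) = (34 + W)/(2*W))
X = -44 (X = 2 - 23*(-1*(-27) - 25) = 2 - 23*(27 - 25) = 2 - 23*2 = 2 - 46 = -44)
V(w, T) = (-752 + w)*(T + (34 + T)/(2*T))/2 (V(w, T) = ((w - 752)*(T + (34 + T)/(2*T)))/2 = ((-752 + w)*(T + (34 + T)/(2*T)))/2 = (-752 + w)*(T + (34 + T)/(2*T))/2)
1/V(X, b) = 1/((¼)*(-25568 - 752*(-2051) - 44*(34 - 2051) + 2*(-2051)²*(-752 - 44))/(-2051)) = 1/((¼)*(-1/2051)*(-25568 + 1542352 - 44*(-2017) + 2*4206601*(-796))) = 1/((¼)*(-1/2051)*(-25568 + 1542352 + 88748 - 6696908792)) = 1/((¼)*(-1/2051)*(-6695303260)) = 1/(1673825815/2051) = 2051/1673825815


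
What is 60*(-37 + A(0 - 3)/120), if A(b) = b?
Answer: -4443/2 ≈ -2221.5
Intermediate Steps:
60*(-37 + A(0 - 3)/120) = 60*(-37 + (0 - 3)/120) = 60*(-37 - 3*1/120) = 60*(-37 - 1/40) = 60*(-1481/40) = -4443/2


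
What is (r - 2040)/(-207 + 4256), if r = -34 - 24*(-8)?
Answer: -1882/4049 ≈ -0.46481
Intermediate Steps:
r = 158 (r = -34 + 192 = 158)
(r - 2040)/(-207 + 4256) = (158 - 2040)/(-207 + 4256) = -1882/4049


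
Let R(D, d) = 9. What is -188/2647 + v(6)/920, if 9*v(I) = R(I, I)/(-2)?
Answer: -348567/4870480 ≈ -0.071567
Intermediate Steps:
v(I) = -½ (v(I) = (9/(-2))/9 = (9*(-½))/9 = (⅑)*(-9/2) = -½)
-188/2647 + v(6)/920 = -188/2647 - ½/920 = -188*1/2647 - ½*1/920 = -188/2647 - 1/1840 = -348567/4870480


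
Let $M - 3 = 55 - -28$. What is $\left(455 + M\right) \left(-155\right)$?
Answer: $-83855$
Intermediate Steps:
$M = 86$ ($M = 3 + \left(55 - -28\right) = 3 + \left(55 + 28\right) = 3 + 83 = 86$)
$\left(455 + M\right) \left(-155\right) = \left(455 + 86\right) \left(-155\right) = 541 \left(-155\right) = -83855$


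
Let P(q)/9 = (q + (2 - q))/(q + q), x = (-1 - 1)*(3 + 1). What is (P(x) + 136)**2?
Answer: 1164241/64 ≈ 18191.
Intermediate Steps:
x = -8 (x = -2*4 = -8)
P(q) = 9/q (P(q) = 9*((q + (2 - q))/(q + q)) = 9*(2/((2*q))) = 9*(2*(1/(2*q))) = 9/q)
(P(x) + 136)**2 = (9/(-8) + 136)**2 = (9*(-1/8) + 136)**2 = (-9/8 + 136)**2 = (1079/8)**2 = 1164241/64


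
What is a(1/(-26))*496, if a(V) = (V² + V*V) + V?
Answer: -2976/169 ≈ -17.609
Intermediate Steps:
a(V) = V + 2*V² (a(V) = (V² + V²) + V = 2*V² + V = V + 2*V²)
a(1/(-26))*496 = ((1 + 2/(-26))/(-26))*496 = -(1 + 2*(-1/26))/26*496 = -(1 - 1/13)/26*496 = -1/26*12/13*496 = -6/169*496 = -2976/169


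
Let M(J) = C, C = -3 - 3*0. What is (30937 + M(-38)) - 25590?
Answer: 5344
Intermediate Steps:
C = -3 (C = -3 + 0 = -3)
M(J) = -3
(30937 + M(-38)) - 25590 = (30937 - 3) - 25590 = 30934 - 25590 = 5344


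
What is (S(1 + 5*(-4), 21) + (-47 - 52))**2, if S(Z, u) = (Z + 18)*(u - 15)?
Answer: 11025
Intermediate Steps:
S(Z, u) = (-15 + u)*(18 + Z) (S(Z, u) = (18 + Z)*(-15 + u) = (-15 + u)*(18 + Z))
(S(1 + 5*(-4), 21) + (-47 - 52))**2 = ((-270 - 15*(1 + 5*(-4)) + 18*21 + (1 + 5*(-4))*21) + (-47 - 52))**2 = ((-270 - 15*(1 - 20) + 378 + (1 - 20)*21) - 99)**2 = ((-270 - 15*(-19) + 378 - 19*21) - 99)**2 = ((-270 + 285 + 378 - 399) - 99)**2 = (-6 - 99)**2 = (-105)**2 = 11025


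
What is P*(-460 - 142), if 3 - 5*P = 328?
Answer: 39130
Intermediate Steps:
P = -65 (P = ⅗ - ⅕*328 = ⅗ - 328/5 = -65)
P*(-460 - 142) = -65*(-460 - 142) = -65*(-602) = 39130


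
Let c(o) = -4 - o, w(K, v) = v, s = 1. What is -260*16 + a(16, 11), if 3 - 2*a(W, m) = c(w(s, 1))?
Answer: -4156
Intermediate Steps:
a(W, m) = 4 (a(W, m) = 3/2 - (-4 - 1*1)/2 = 3/2 - (-4 - 1)/2 = 3/2 - ½*(-5) = 3/2 + 5/2 = 4)
-260*16 + a(16, 11) = -260*16 + 4 = -4160 + 4 = -4156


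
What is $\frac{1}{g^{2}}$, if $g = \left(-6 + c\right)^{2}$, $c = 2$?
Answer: $\frac{1}{256} \approx 0.0039063$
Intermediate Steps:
$g = 16$ ($g = \left(-6 + 2\right)^{2} = \left(-4\right)^{2} = 16$)
$\frac{1}{g^{2}} = \frac{1}{16^{2}} = \frac{1}{256}$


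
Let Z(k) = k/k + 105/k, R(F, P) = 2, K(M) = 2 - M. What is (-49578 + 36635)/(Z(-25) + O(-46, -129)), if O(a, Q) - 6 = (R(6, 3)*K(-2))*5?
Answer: -64715/214 ≈ -302.41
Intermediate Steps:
Z(k) = 1 + 105/k
O(a, Q) = 46 (O(a, Q) = 6 + (2*(2 - 1*(-2)))*5 = 6 + (2*(2 + 2))*5 = 6 + (2*4)*5 = 6 + 8*5 = 6 + 40 = 46)
(-49578 + 36635)/(Z(-25) + O(-46, -129)) = (-49578 + 36635)/((105 - 25)/(-25) + 46) = -12943/(-1/25*80 + 46) = -12943/(-16/5 + 46) = -12943/214/5 = -12943*5/214 = -64715/214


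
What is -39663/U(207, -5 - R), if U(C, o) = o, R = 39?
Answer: 39663/44 ≈ 901.43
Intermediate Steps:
-39663/U(207, -5 - R) = -39663/(-5 - 1*39) = -39663/(-5 - 39) = -39663/(-44) = -39663*(-1/44) = 39663/44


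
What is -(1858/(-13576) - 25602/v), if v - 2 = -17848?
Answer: -78603721/60569324 ≈ -1.2977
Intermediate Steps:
v = -17846 (v = 2 - 17848 = -17846)
-(1858/(-13576) - 25602/v) = -(1858/(-13576) - 25602/(-17846)) = -(1858*(-1/13576) - 25602*(-1/17846)) = -(-929/6788 + 12801/8923) = -1*78603721/60569324 = -78603721/60569324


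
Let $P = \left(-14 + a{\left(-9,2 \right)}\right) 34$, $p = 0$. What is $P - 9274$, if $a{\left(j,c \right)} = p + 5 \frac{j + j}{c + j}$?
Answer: $- \frac{65190}{7} \approx -9312.9$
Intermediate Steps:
$a{\left(j,c \right)} = \frac{10 j}{c + j}$ ($a{\left(j,c \right)} = 0 + 5 \frac{j + j}{c + j} = 0 + 5 \frac{2 j}{c + j} = 0 + \frac{10 j}{c + j} = \frac{10 j}{c + j}$)
$P = - \frac{272}{7}$ ($P = \left(-14 + 10 \left(-9\right) \frac{1}{2 - 9}\right) 34 = \left(-14 + 10 \left(-9\right) \frac{1}{-7}\right) 34 = \left(-14 + 10 \left(-9\right) \left(- \frac{1}{7}\right)\right) 34 = \left(-14 + \frac{90}{7}\right) 34 = \left(- \frac{8}{7}\right) 34 = - \frac{272}{7} \approx -38.857$)
$P - 9274 = - \frac{272}{7} - 9274 = - \frac{65190}{7}$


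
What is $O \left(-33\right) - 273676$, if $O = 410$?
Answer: $-287206$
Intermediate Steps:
$O \left(-33\right) - 273676 = 410 \left(-33\right) - 273676 = -13530 - 273676 = -287206$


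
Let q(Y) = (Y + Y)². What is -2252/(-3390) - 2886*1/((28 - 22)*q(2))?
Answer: -797279/27120 ≈ -29.398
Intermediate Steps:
q(Y) = 4*Y² (q(Y) = (2*Y)² = 4*Y²)
-2252/(-3390) - 2886*1/((28 - 22)*q(2)) = -2252/(-3390) - 2886*1/(16*(28 - 22)) = -2252*(-1/3390) - 2886/((4*4)*6) = 1126/1695 - 2886/(16*6) = 1126/1695 - 2886/96 = 1126/1695 - 2886*1/96 = 1126/1695 - 481/16 = -797279/27120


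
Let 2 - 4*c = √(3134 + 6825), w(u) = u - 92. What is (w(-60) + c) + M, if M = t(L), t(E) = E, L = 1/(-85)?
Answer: -25757/170 - √9959/4 ≈ -176.46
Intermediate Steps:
L = -1/85 ≈ -0.011765
w(u) = -92 + u
c = ½ - √9959/4 (c = ½ - √(3134 + 6825)/4 = ½ - √9959/4 ≈ -24.449)
M = -1/85 ≈ -0.011765
(w(-60) + c) + M = ((-92 - 60) + (½ - √9959/4)) - 1/85 = (-152 + (½ - √9959/4)) - 1/85 = (-303/2 - √9959/4) - 1/85 = -25757/170 - √9959/4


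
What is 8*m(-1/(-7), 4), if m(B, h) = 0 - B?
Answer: -8/7 ≈ -1.1429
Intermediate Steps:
m(B, h) = -B
8*m(-1/(-7), 4) = 8*(-(-1)/(-7)) = 8*(-(-1)*(-1)/7) = 8*(-1*1/7) = 8*(-1/7) = -8/7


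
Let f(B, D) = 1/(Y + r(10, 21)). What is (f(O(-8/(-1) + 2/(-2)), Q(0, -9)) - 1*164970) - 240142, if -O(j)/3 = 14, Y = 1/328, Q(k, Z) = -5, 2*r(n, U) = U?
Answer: -1395610512/3445 ≈ -4.0511e+5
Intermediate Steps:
r(n, U) = U/2
Y = 1/328 ≈ 0.0030488
O(j) = -42 (O(j) = -3*14 = -42)
f(B, D) = 328/3445 (f(B, D) = 1/(1/328 + (½)*21) = 1/(1/328 + 21/2) = 1/(3445/328) = 328/3445)
(f(O(-8/(-1) + 2/(-2)), Q(0, -9)) - 1*164970) - 240142 = (328/3445 - 1*164970) - 240142 = (328/3445 - 164970) - 240142 = -568321322/3445 - 240142 = -1395610512/3445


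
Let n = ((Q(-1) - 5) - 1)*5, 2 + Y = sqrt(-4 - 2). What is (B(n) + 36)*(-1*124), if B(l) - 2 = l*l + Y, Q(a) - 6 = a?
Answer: -7564 - 124*I*sqrt(6) ≈ -7564.0 - 303.74*I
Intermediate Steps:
Q(a) = 6 + a
Y = -2 + I*sqrt(6) (Y = -2 + sqrt(-4 - 2) = -2 + sqrt(-6) = -2 + I*sqrt(6) ≈ -2.0 + 2.4495*I)
n = -5 (n = (((6 - 1) - 5) - 1)*5 = ((5 - 5) - 1)*5 = (0 - 1)*5 = -1*5 = -5)
B(l) = l**2 + I*sqrt(6) (B(l) = 2 + (l*l + (-2 + I*sqrt(6))) = 2 + (l**2 + (-2 + I*sqrt(6))) = 2 + (-2 + l**2 + I*sqrt(6)) = l**2 + I*sqrt(6))
(B(n) + 36)*(-1*124) = (((-5)**2 + I*sqrt(6)) + 36)*(-1*124) = ((25 + I*sqrt(6)) + 36)*(-124) = (61 + I*sqrt(6))*(-124) = -7564 - 124*I*sqrt(6)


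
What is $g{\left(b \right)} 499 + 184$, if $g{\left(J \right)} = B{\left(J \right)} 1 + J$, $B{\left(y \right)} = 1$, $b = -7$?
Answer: $-2810$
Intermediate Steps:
$g{\left(J \right)} = 1 + J$ ($g{\left(J \right)} = 1 \cdot 1 + J = 1 + J$)
$g{\left(b \right)} 499 + 184 = \left(1 - 7\right) 499 + 184 = \left(-6\right) 499 + 184 = -2994 + 184 = -2810$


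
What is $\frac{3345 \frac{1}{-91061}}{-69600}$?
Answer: $\frac{223}{422523040} \approx 5.2778 \cdot 10^{-7}$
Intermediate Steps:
$\frac{3345 \frac{1}{-91061}}{-69600} = 3345 \left(- \frac{1}{91061}\right) \left(- \frac{1}{69600}\right) = \left(- \frac{3345}{91061}\right) \left(- \frac{1}{69600}\right) = \frac{223}{422523040}$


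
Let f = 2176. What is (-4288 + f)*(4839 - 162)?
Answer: -9877824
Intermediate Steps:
(-4288 + f)*(4839 - 162) = (-4288 + 2176)*(4839 - 162) = -2112*4677 = -9877824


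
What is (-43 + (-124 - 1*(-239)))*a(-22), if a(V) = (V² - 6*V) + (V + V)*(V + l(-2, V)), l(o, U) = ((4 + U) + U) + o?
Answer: 247104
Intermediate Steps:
l(o, U) = 4 + o + 2*U (l(o, U) = (4 + 2*U) + o = 4 + o + 2*U)
a(V) = V² - 6*V + 2*V*(2 + 3*V) (a(V) = (V² - 6*V) + (V + V)*(V + (4 - 2 + 2*V)) = (V² - 6*V) + (2*V)*(V + (2 + 2*V)) = (V² - 6*V) + (2*V)*(2 + 3*V) = (V² - 6*V) + 2*V*(2 + 3*V) = V² - 6*V + 2*V*(2 + 3*V))
(-43 + (-124 - 1*(-239)))*a(-22) = (-43 + (-124 - 1*(-239)))*(-22*(-2 + 7*(-22))) = (-43 + (-124 + 239))*(-22*(-2 - 154)) = (-43 + 115)*(-22*(-156)) = 72*3432 = 247104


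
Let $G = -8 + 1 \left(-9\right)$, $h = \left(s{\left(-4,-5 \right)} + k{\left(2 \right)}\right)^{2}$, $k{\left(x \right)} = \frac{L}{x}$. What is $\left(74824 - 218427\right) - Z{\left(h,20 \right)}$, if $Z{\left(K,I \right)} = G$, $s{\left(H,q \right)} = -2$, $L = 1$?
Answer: $-143586$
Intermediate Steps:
$k{\left(x \right)} = \frac{1}{x}$ ($k{\left(x \right)} = 1 \frac{1}{x} = \frac{1}{x}$)
$h = \frac{9}{4}$ ($h = \left(-2 + \frac{1}{2}\right)^{2} = \left(- \frac{3}{2}\right)^{2} = \frac{9}{4} \approx 2.25$)
$G = -17$ ($G = -8 - 9 = -17$)
$Z{\left(K,I \right)} = -17$
$\left(74824 - 218427\right) - Z{\left(h,20 \right)} = \left(74824 - 218427\right) - -17 = \left(74824 - 218427\right) + 17 = -143603 + 17 = -143586$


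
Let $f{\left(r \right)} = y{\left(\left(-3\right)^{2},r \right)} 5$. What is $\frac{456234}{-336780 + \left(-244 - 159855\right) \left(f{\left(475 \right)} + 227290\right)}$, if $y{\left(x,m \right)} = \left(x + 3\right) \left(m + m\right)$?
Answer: $- \frac{228117}{22757440745} \approx -1.0024 \cdot 10^{-5}$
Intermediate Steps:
$y{\left(x,m \right)} = 2 m \left(3 + x\right)$ ($y{\left(x,m \right)} = \left(3 + x\right) 2 m = 2 m \left(3 + x\right)$)
$f{\left(r \right)} = 120 r$ ($f{\left(r \right)} = 2 r \left(3 + \left(-3\right)^{2}\right) 5 = 2 r \left(3 + 9\right) 5 = 2 r 12 \cdot 5 = 24 r 5 = 120 r$)
$\frac{456234}{-336780 + \left(-244 - 159855\right) \left(f{\left(475 \right)} + 227290\right)} = \frac{456234}{-336780 + \left(-244 - 159855\right) \left(120 \cdot 475 + 227290\right)} = \frac{456234}{-336780 - 160099 \left(57000 + 227290\right)} = \frac{456234}{-336780 - 45514544710} = \frac{456234}{-45514881490} = 456234 \left(- \frac{1}{45514881490}\right) = - \frac{228117}{22757440745}$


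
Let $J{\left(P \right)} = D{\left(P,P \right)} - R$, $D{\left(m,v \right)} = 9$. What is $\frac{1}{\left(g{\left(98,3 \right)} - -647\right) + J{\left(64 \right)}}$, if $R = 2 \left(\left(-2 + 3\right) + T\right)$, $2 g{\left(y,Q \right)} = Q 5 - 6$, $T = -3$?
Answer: $\frac{2}{1329} \approx 0.0015049$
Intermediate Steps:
$g{\left(y,Q \right)} = -3 + \frac{5 Q}{2}$ ($g{\left(y,Q \right)} = \frac{Q 5 - 6}{2} = \frac{5 Q - 6}{2} = \frac{-6 + 5 Q}{2} = -3 + \frac{5 Q}{2}$)
$R = -4$ ($R = 2 \left(\left(-2 + 3\right) - 3\right) = 2 \left(1 - 3\right) = 2 \left(-2\right) = -4$)
$J{\left(P \right)} = 13$ ($J{\left(P \right)} = 9 - -4 = 9 + 4 = 13$)
$\frac{1}{\left(g{\left(98,3 \right)} - -647\right) + J{\left(64 \right)}} = \frac{1}{\left(\left(-3 + \frac{5}{2} \cdot 3\right) - -647\right) + 13} = \frac{1}{\left(\left(-3 + \frac{15}{2}\right) + 647\right) + 13} = \frac{1}{\left(\frac{9}{2} + 647\right) + 13} = \frac{1}{\frac{1303}{2} + 13} = \frac{1}{\frac{1329}{2}} = \frac{2}{1329}$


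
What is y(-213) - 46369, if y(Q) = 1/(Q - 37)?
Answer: -11592251/250 ≈ -46369.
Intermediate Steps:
y(Q) = 1/(-37 + Q)
y(-213) - 46369 = 1/(-37 - 213) - 46369 = 1/(-250) - 46369 = -1/250 - 46369 = -11592251/250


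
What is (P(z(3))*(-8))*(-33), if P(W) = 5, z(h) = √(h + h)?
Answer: 1320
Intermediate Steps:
z(h) = √2*√h (z(h) = √(2*h) = √2*√h)
(P(z(3))*(-8))*(-33) = (5*(-8))*(-33) = -40*(-33) = 1320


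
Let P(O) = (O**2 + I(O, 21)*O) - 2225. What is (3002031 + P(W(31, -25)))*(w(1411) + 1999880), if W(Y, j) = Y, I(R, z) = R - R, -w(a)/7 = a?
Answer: 5971535332301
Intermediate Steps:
w(a) = -7*a
I(R, z) = 0
P(O) = -2225 + O**2 (P(O) = (O**2 + 0*O) - 2225 = (O**2 + 0) - 2225 = O**2 - 2225 = -2225 + O**2)
(3002031 + P(W(31, -25)))*(w(1411) + 1999880) = (3002031 + (-2225 + 31**2))*(-7*1411 + 1999880) = (3002031 + (-2225 + 961))*(-9877 + 1999880) = (3002031 - 1264)*1990003 = 3000767*1990003 = 5971535332301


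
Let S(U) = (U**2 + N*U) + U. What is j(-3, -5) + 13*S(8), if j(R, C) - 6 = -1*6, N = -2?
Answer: 728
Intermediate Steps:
S(U) = U**2 - U (S(U) = (U**2 - 2*U) + U = U**2 - U)
j(R, C) = 0 (j(R, C) = 6 - 1*6 = 6 - 6 = 0)
j(-3, -5) + 13*S(8) = 0 + 13*(8*(-1 + 8)) = 0 + 13*(8*7) = 0 + 13*56 = 0 + 728 = 728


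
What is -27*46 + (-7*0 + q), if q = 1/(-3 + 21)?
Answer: -22355/18 ≈ -1241.9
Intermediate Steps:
q = 1/18 ≈ 0.055556
-27*46 + (-7*0 + q) = -27*46 + (-7*0 + 1/18) = -1242 + (0 + 1/18) = -1242 + 1/18 = -22355/18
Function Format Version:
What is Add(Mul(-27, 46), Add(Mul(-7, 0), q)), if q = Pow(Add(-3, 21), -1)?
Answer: Rational(-22355, 18) ≈ -1241.9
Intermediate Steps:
q = Rational(1, 18) (q = Pow(18, -1) = Rational(1, 18) ≈ 0.055556)
Add(Mul(-27, 46), Add(Mul(-7, 0), q)) = Add(Mul(-27, 46), Add(Mul(-7, 0), Rational(1, 18))) = Add(-1242, Add(0, Rational(1, 18))) = Add(-1242, Rational(1, 18)) = Rational(-22355, 18)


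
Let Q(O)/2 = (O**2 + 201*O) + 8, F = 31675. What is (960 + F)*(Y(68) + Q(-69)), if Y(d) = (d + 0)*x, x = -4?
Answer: -602833720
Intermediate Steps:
Q(O) = 16 + 2*O**2 + 402*O (Q(O) = 2*((O**2 + 201*O) + 8) = 2*(8 + O**2 + 201*O) = 16 + 2*O**2 + 402*O)
Y(d) = -4*d (Y(d) = (d + 0)*(-4) = d*(-4) = -4*d)
(960 + F)*(Y(68) + Q(-69)) = (960 + 31675)*(-4*68 + (16 + 2*(-69)**2 + 402*(-69))) = 32635*(-272 + (16 + 2*4761 - 27738)) = 32635*(-272 + (16 + 9522 - 27738)) = 32635*(-272 - 18200) = 32635*(-18472) = -602833720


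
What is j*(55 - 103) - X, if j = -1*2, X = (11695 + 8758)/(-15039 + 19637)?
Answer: 420955/4598 ≈ 91.552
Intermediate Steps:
X = 20453/4598 ≈ 4.4482
j = -2
j*(55 - 103) - X = -2*(55 - 103) - 1*20453/4598 = -2*(-48) - 20453/4598 = 96 - 20453/4598 = 420955/4598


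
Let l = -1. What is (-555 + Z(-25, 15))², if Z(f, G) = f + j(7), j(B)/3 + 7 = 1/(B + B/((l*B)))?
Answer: 1442401/4 ≈ 3.6060e+5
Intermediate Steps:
j(B) = -21 + 3/(-1 + B) (j(B) = -21 + 3/(B + B/((-B))) = -21 + 3/(B + B*(-1/B)) = -21 + 3/(B - 1) = -21 + 3/(-1 + B))
Z(f, G) = -41/2 + f (Z(f, G) = f + 3*(-8 + 7*7)/(1 - 1*7) = f + 3*(-8 + 49)/(1 - 7) = f + 3*41/(-6) = f + 3*(-⅙)*41 = f - 41/2 = -41/2 + f)
(-555 + Z(-25, 15))² = (-555 + (-41/2 - 25))² = (-555 - 91/2)² = (-1201/2)² = 1442401/4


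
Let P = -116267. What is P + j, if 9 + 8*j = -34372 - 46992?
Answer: -1011509/8 ≈ -1.2644e+5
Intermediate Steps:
j = -81373/8 (j = -9/8 + (-34372 - 46992)/8 = -9/8 + (⅛)*(-81364) = -9/8 - 20341/2 = -81373/8 ≈ -10172.)
P + j = -116267 - 81373/8 = -1011509/8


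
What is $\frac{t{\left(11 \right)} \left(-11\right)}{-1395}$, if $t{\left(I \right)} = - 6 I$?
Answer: $- \frac{242}{465} \approx -0.52043$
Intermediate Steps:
$\frac{t{\left(11 \right)} \left(-11\right)}{-1395} = \frac{\left(-6\right) 11 \left(-11\right)}{-1395} = \left(-66\right) \left(-11\right) \left(- \frac{1}{1395}\right) = 726 \left(- \frac{1}{1395}\right) = - \frac{242}{465}$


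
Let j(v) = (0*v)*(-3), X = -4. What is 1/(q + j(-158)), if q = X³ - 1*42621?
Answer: -1/42685 ≈ -2.3427e-5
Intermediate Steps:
j(v) = 0 (j(v) = 0*(-3) = 0)
q = -42685 (q = (-4)³ - 1*42621 = -64 - 42621 = -42685)
1/(q + j(-158)) = 1/(-42685 + 0) = 1/(-42685) = -1/42685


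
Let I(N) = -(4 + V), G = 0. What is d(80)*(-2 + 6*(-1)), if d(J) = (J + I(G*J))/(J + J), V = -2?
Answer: -39/10 ≈ -3.9000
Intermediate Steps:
I(N) = -2 (I(N) = -(4 - 2) = -1*2 = -2)
d(J) = (-2 + J)/(2*J) (d(J) = (J - 2)/(J + J) = (-2 + J)/((2*J)) = (-2 + J)*(1/(2*J)) = (-2 + J)/(2*J))
d(80)*(-2 + 6*(-1)) = ((½)*(-2 + 80)/80)*(-2 + 6*(-1)) = ((½)*(1/80)*78)*(-2 - 6) = (39/80)*(-8) = -39/10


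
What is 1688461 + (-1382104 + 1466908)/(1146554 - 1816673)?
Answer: 377156570685/223373 ≈ 1.6885e+6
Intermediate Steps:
1688461 + (-1382104 + 1466908)/(1146554 - 1816673) = 1688461 + 84804/(-670119) = 1688461 + 84804*(-1/670119) = 1688461 - 28268/223373 = 377156570685/223373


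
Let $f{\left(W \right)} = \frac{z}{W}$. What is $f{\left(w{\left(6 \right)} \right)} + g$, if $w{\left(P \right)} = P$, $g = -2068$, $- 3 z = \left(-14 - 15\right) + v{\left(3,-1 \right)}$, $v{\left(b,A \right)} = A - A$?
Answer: $- \frac{37195}{18} \approx -2066.4$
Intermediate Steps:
$v{\left(b,A \right)} = 0$
$z = \frac{29}{3}$ ($z = - \frac{\left(-14 - 15\right) + 0}{3} = - \frac{-29 + 0}{3} = \left(- \frac{1}{3}\right) \left(-29\right) = \frac{29}{3} \approx 9.6667$)
$f{\left(W \right)} = \frac{29}{3 W}$
$f{\left(w{\left(6 \right)} \right)} + g = \frac{29}{3 \cdot 6} - 2068 = \frac{29}{3} \cdot \frac{1}{6} - 2068 = \frac{29}{18} - 2068 = - \frac{37195}{18}$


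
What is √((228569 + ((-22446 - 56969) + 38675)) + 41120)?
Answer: √228949 ≈ 478.49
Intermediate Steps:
√((228569 + ((-22446 - 56969) + 38675)) + 41120) = √((228569 + (-79415 + 38675)) + 41120) = √((228569 - 40740) + 41120) = √(187829 + 41120) = √228949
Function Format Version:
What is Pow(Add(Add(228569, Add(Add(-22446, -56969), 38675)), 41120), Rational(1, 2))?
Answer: Pow(228949, Rational(1, 2)) ≈ 478.49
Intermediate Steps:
Pow(Add(Add(228569, Add(Add(-22446, -56969), 38675)), 41120), Rational(1, 2)) = Pow(Add(Add(228569, Add(-79415, 38675)), 41120), Rational(1, 2)) = Pow(Add(Add(228569, -40740), 41120), Rational(1, 2)) = Pow(Add(187829, 41120), Rational(1, 2)) = Pow(228949, Rational(1, 2))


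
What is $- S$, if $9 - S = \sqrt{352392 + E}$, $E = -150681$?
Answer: $-9 + \sqrt{201711} \approx 440.12$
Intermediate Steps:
$S = 9 - \sqrt{201711}$ ($S = 9 - \sqrt{352392 - 150681} = 9 - \sqrt{201711} \approx -440.12$)
$- S = - (9 - \sqrt{201711}) = -9 + \sqrt{201711}$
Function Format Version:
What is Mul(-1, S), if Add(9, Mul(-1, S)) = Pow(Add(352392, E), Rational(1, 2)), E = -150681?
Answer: Add(-9, Pow(201711, Rational(1, 2))) ≈ 440.12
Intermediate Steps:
S = Add(9, Mul(-1, Pow(201711, Rational(1, 2)))) (S = Add(9, Mul(-1, Pow(Add(352392, -150681), Rational(1, 2)))) = Add(9, Mul(-1, Pow(201711, Rational(1, 2)))) ≈ -440.12)
Mul(-1, S) = Mul(-1, Add(9, Mul(-1, Pow(201711, Rational(1, 2))))) = Add(-9, Pow(201711, Rational(1, 2)))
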